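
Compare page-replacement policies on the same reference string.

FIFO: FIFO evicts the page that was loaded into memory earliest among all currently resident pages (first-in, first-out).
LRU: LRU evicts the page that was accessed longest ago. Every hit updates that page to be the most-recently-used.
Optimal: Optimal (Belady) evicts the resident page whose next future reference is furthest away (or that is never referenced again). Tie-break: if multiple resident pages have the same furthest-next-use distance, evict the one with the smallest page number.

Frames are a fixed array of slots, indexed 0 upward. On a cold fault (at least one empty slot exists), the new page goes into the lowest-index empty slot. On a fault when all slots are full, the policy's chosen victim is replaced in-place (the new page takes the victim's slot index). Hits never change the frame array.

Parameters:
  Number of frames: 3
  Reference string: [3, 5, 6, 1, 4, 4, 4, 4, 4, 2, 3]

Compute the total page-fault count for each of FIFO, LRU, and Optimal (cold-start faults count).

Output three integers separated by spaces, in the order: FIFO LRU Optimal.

--- FIFO ---
  step 0: ref 3 -> FAULT, frames=[3,-,-] (faults so far: 1)
  step 1: ref 5 -> FAULT, frames=[3,5,-] (faults so far: 2)
  step 2: ref 6 -> FAULT, frames=[3,5,6] (faults so far: 3)
  step 3: ref 1 -> FAULT, evict 3, frames=[1,5,6] (faults so far: 4)
  step 4: ref 4 -> FAULT, evict 5, frames=[1,4,6] (faults so far: 5)
  step 5: ref 4 -> HIT, frames=[1,4,6] (faults so far: 5)
  step 6: ref 4 -> HIT, frames=[1,4,6] (faults so far: 5)
  step 7: ref 4 -> HIT, frames=[1,4,6] (faults so far: 5)
  step 8: ref 4 -> HIT, frames=[1,4,6] (faults so far: 5)
  step 9: ref 2 -> FAULT, evict 6, frames=[1,4,2] (faults so far: 6)
  step 10: ref 3 -> FAULT, evict 1, frames=[3,4,2] (faults so far: 7)
  FIFO total faults: 7
--- LRU ---
  step 0: ref 3 -> FAULT, frames=[3,-,-] (faults so far: 1)
  step 1: ref 5 -> FAULT, frames=[3,5,-] (faults so far: 2)
  step 2: ref 6 -> FAULT, frames=[3,5,6] (faults so far: 3)
  step 3: ref 1 -> FAULT, evict 3, frames=[1,5,6] (faults so far: 4)
  step 4: ref 4 -> FAULT, evict 5, frames=[1,4,6] (faults so far: 5)
  step 5: ref 4 -> HIT, frames=[1,4,6] (faults so far: 5)
  step 6: ref 4 -> HIT, frames=[1,4,6] (faults so far: 5)
  step 7: ref 4 -> HIT, frames=[1,4,6] (faults so far: 5)
  step 8: ref 4 -> HIT, frames=[1,4,6] (faults so far: 5)
  step 9: ref 2 -> FAULT, evict 6, frames=[1,4,2] (faults so far: 6)
  step 10: ref 3 -> FAULT, evict 1, frames=[3,4,2] (faults so far: 7)
  LRU total faults: 7
--- Optimal ---
  step 0: ref 3 -> FAULT, frames=[3,-,-] (faults so far: 1)
  step 1: ref 5 -> FAULT, frames=[3,5,-] (faults so far: 2)
  step 2: ref 6 -> FAULT, frames=[3,5,6] (faults so far: 3)
  step 3: ref 1 -> FAULT, evict 5, frames=[3,1,6] (faults so far: 4)
  step 4: ref 4 -> FAULT, evict 1, frames=[3,4,6] (faults so far: 5)
  step 5: ref 4 -> HIT, frames=[3,4,6] (faults so far: 5)
  step 6: ref 4 -> HIT, frames=[3,4,6] (faults so far: 5)
  step 7: ref 4 -> HIT, frames=[3,4,6] (faults so far: 5)
  step 8: ref 4 -> HIT, frames=[3,4,6] (faults so far: 5)
  step 9: ref 2 -> FAULT, evict 4, frames=[3,2,6] (faults so far: 6)
  step 10: ref 3 -> HIT, frames=[3,2,6] (faults so far: 6)
  Optimal total faults: 6

Answer: 7 7 6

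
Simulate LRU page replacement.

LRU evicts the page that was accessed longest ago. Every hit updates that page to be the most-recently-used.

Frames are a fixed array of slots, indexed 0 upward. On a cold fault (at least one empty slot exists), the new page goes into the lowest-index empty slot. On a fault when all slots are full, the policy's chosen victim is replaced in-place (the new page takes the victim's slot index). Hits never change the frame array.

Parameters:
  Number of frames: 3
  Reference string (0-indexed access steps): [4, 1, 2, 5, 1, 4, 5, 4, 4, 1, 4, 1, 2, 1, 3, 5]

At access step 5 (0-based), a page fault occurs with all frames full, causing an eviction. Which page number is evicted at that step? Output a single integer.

Answer: 2

Derivation:
Step 0: ref 4 -> FAULT, frames=[4,-,-]
Step 1: ref 1 -> FAULT, frames=[4,1,-]
Step 2: ref 2 -> FAULT, frames=[4,1,2]
Step 3: ref 5 -> FAULT, evict 4, frames=[5,1,2]
Step 4: ref 1 -> HIT, frames=[5,1,2]
Step 5: ref 4 -> FAULT, evict 2, frames=[5,1,4]
At step 5: evicted page 2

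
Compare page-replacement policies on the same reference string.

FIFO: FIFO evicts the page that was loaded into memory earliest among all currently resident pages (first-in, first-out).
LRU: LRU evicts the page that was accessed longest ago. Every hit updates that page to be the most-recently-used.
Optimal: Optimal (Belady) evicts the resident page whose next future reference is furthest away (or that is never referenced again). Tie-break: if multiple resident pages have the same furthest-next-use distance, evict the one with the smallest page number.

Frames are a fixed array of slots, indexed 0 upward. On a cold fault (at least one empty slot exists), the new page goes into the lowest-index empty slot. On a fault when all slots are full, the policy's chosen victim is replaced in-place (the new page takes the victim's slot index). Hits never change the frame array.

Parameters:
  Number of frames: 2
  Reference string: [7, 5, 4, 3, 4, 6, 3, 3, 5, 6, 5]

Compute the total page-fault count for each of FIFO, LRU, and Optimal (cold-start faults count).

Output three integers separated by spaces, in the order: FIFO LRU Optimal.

Answer: 6 8 6

Derivation:
--- FIFO ---
  step 0: ref 7 -> FAULT, frames=[7,-] (faults so far: 1)
  step 1: ref 5 -> FAULT, frames=[7,5] (faults so far: 2)
  step 2: ref 4 -> FAULT, evict 7, frames=[4,5] (faults so far: 3)
  step 3: ref 3 -> FAULT, evict 5, frames=[4,3] (faults so far: 4)
  step 4: ref 4 -> HIT, frames=[4,3] (faults so far: 4)
  step 5: ref 6 -> FAULT, evict 4, frames=[6,3] (faults so far: 5)
  step 6: ref 3 -> HIT, frames=[6,3] (faults so far: 5)
  step 7: ref 3 -> HIT, frames=[6,3] (faults so far: 5)
  step 8: ref 5 -> FAULT, evict 3, frames=[6,5] (faults so far: 6)
  step 9: ref 6 -> HIT, frames=[6,5] (faults so far: 6)
  step 10: ref 5 -> HIT, frames=[6,5] (faults so far: 6)
  FIFO total faults: 6
--- LRU ---
  step 0: ref 7 -> FAULT, frames=[7,-] (faults so far: 1)
  step 1: ref 5 -> FAULT, frames=[7,5] (faults so far: 2)
  step 2: ref 4 -> FAULT, evict 7, frames=[4,5] (faults so far: 3)
  step 3: ref 3 -> FAULT, evict 5, frames=[4,3] (faults so far: 4)
  step 4: ref 4 -> HIT, frames=[4,3] (faults so far: 4)
  step 5: ref 6 -> FAULT, evict 3, frames=[4,6] (faults so far: 5)
  step 6: ref 3 -> FAULT, evict 4, frames=[3,6] (faults so far: 6)
  step 7: ref 3 -> HIT, frames=[3,6] (faults so far: 6)
  step 8: ref 5 -> FAULT, evict 6, frames=[3,5] (faults so far: 7)
  step 9: ref 6 -> FAULT, evict 3, frames=[6,5] (faults so far: 8)
  step 10: ref 5 -> HIT, frames=[6,5] (faults so far: 8)
  LRU total faults: 8
--- Optimal ---
  step 0: ref 7 -> FAULT, frames=[7,-] (faults so far: 1)
  step 1: ref 5 -> FAULT, frames=[7,5] (faults so far: 2)
  step 2: ref 4 -> FAULT, evict 7, frames=[4,5] (faults so far: 3)
  step 3: ref 3 -> FAULT, evict 5, frames=[4,3] (faults so far: 4)
  step 4: ref 4 -> HIT, frames=[4,3] (faults so far: 4)
  step 5: ref 6 -> FAULT, evict 4, frames=[6,3] (faults so far: 5)
  step 6: ref 3 -> HIT, frames=[6,3] (faults so far: 5)
  step 7: ref 3 -> HIT, frames=[6,3] (faults so far: 5)
  step 8: ref 5 -> FAULT, evict 3, frames=[6,5] (faults so far: 6)
  step 9: ref 6 -> HIT, frames=[6,5] (faults so far: 6)
  step 10: ref 5 -> HIT, frames=[6,5] (faults so far: 6)
  Optimal total faults: 6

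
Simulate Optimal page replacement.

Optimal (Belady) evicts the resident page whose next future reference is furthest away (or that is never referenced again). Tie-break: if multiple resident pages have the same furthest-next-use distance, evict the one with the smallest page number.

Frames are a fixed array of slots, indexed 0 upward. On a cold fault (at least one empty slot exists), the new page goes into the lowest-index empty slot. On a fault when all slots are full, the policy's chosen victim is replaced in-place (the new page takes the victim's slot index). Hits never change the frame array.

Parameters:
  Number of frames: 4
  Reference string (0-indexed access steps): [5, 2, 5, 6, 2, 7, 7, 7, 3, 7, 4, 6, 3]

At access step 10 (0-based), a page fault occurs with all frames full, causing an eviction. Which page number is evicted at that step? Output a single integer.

Step 0: ref 5 -> FAULT, frames=[5,-,-,-]
Step 1: ref 2 -> FAULT, frames=[5,2,-,-]
Step 2: ref 5 -> HIT, frames=[5,2,-,-]
Step 3: ref 6 -> FAULT, frames=[5,2,6,-]
Step 4: ref 2 -> HIT, frames=[5,2,6,-]
Step 5: ref 7 -> FAULT, frames=[5,2,6,7]
Step 6: ref 7 -> HIT, frames=[5,2,6,7]
Step 7: ref 7 -> HIT, frames=[5,2,6,7]
Step 8: ref 3 -> FAULT, evict 2, frames=[5,3,6,7]
Step 9: ref 7 -> HIT, frames=[5,3,6,7]
Step 10: ref 4 -> FAULT, evict 5, frames=[4,3,6,7]
At step 10: evicted page 5

Answer: 5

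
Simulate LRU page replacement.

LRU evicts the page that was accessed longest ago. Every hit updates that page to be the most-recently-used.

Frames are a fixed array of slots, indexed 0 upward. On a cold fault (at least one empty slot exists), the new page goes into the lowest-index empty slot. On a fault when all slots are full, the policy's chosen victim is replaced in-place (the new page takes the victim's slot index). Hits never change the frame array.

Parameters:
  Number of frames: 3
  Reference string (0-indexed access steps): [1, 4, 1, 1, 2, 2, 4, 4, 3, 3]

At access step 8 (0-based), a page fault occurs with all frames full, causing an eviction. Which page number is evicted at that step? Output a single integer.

Step 0: ref 1 -> FAULT, frames=[1,-,-]
Step 1: ref 4 -> FAULT, frames=[1,4,-]
Step 2: ref 1 -> HIT, frames=[1,4,-]
Step 3: ref 1 -> HIT, frames=[1,4,-]
Step 4: ref 2 -> FAULT, frames=[1,4,2]
Step 5: ref 2 -> HIT, frames=[1,4,2]
Step 6: ref 4 -> HIT, frames=[1,4,2]
Step 7: ref 4 -> HIT, frames=[1,4,2]
Step 8: ref 3 -> FAULT, evict 1, frames=[3,4,2]
At step 8: evicted page 1

Answer: 1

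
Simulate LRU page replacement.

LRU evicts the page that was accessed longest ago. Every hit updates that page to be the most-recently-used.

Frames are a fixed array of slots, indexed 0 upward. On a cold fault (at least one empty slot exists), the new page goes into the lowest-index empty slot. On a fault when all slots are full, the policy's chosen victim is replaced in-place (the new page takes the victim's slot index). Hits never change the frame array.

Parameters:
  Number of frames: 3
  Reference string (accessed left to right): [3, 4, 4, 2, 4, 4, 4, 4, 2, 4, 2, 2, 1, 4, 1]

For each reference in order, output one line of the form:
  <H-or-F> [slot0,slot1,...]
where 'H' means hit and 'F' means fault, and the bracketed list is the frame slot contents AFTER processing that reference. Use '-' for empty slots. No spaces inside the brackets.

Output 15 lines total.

F [3,-,-]
F [3,4,-]
H [3,4,-]
F [3,4,2]
H [3,4,2]
H [3,4,2]
H [3,4,2]
H [3,4,2]
H [3,4,2]
H [3,4,2]
H [3,4,2]
H [3,4,2]
F [1,4,2]
H [1,4,2]
H [1,4,2]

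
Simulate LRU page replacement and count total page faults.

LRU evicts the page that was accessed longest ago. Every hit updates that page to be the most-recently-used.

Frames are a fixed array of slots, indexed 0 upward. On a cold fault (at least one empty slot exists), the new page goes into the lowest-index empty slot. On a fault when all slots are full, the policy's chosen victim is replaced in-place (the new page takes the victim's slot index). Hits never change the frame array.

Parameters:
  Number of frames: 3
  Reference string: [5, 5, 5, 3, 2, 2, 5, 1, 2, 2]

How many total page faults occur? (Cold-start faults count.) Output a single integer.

Answer: 4

Derivation:
Step 0: ref 5 → FAULT, frames=[5,-,-]
Step 1: ref 5 → HIT, frames=[5,-,-]
Step 2: ref 5 → HIT, frames=[5,-,-]
Step 3: ref 3 → FAULT, frames=[5,3,-]
Step 4: ref 2 → FAULT, frames=[5,3,2]
Step 5: ref 2 → HIT, frames=[5,3,2]
Step 6: ref 5 → HIT, frames=[5,3,2]
Step 7: ref 1 → FAULT (evict 3), frames=[5,1,2]
Step 8: ref 2 → HIT, frames=[5,1,2]
Step 9: ref 2 → HIT, frames=[5,1,2]
Total faults: 4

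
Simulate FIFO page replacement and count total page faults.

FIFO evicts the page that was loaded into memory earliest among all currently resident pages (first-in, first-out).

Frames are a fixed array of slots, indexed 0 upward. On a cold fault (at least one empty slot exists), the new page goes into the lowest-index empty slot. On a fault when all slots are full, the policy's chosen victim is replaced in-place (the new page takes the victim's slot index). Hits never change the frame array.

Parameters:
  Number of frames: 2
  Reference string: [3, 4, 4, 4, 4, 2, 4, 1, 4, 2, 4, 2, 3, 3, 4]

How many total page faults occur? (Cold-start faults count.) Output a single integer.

Step 0: ref 3 → FAULT, frames=[3,-]
Step 1: ref 4 → FAULT, frames=[3,4]
Step 2: ref 4 → HIT, frames=[3,4]
Step 3: ref 4 → HIT, frames=[3,4]
Step 4: ref 4 → HIT, frames=[3,4]
Step 5: ref 2 → FAULT (evict 3), frames=[2,4]
Step 6: ref 4 → HIT, frames=[2,4]
Step 7: ref 1 → FAULT (evict 4), frames=[2,1]
Step 8: ref 4 → FAULT (evict 2), frames=[4,1]
Step 9: ref 2 → FAULT (evict 1), frames=[4,2]
Step 10: ref 4 → HIT, frames=[4,2]
Step 11: ref 2 → HIT, frames=[4,2]
Step 12: ref 3 → FAULT (evict 4), frames=[3,2]
Step 13: ref 3 → HIT, frames=[3,2]
Step 14: ref 4 → FAULT (evict 2), frames=[3,4]
Total faults: 8

Answer: 8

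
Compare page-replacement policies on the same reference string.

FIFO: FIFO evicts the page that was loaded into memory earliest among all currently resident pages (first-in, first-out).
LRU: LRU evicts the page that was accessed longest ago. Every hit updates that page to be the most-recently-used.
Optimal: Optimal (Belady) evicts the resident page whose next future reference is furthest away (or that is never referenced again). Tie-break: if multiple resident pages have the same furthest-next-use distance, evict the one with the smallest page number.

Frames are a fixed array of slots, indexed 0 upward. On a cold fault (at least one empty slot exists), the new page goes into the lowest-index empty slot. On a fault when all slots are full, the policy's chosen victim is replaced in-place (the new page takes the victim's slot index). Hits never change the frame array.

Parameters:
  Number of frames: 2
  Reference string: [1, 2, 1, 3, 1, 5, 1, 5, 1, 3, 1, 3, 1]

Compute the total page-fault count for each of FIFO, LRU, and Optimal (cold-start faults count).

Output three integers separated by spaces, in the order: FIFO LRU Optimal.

--- FIFO ---
  step 0: ref 1 -> FAULT, frames=[1,-] (faults so far: 1)
  step 1: ref 2 -> FAULT, frames=[1,2] (faults so far: 2)
  step 2: ref 1 -> HIT, frames=[1,2] (faults so far: 2)
  step 3: ref 3 -> FAULT, evict 1, frames=[3,2] (faults so far: 3)
  step 4: ref 1 -> FAULT, evict 2, frames=[3,1] (faults so far: 4)
  step 5: ref 5 -> FAULT, evict 3, frames=[5,1] (faults so far: 5)
  step 6: ref 1 -> HIT, frames=[5,1] (faults so far: 5)
  step 7: ref 5 -> HIT, frames=[5,1] (faults so far: 5)
  step 8: ref 1 -> HIT, frames=[5,1] (faults so far: 5)
  step 9: ref 3 -> FAULT, evict 1, frames=[5,3] (faults so far: 6)
  step 10: ref 1 -> FAULT, evict 5, frames=[1,3] (faults so far: 7)
  step 11: ref 3 -> HIT, frames=[1,3] (faults so far: 7)
  step 12: ref 1 -> HIT, frames=[1,3] (faults so far: 7)
  FIFO total faults: 7
--- LRU ---
  step 0: ref 1 -> FAULT, frames=[1,-] (faults so far: 1)
  step 1: ref 2 -> FAULT, frames=[1,2] (faults so far: 2)
  step 2: ref 1 -> HIT, frames=[1,2] (faults so far: 2)
  step 3: ref 3 -> FAULT, evict 2, frames=[1,3] (faults so far: 3)
  step 4: ref 1 -> HIT, frames=[1,3] (faults so far: 3)
  step 5: ref 5 -> FAULT, evict 3, frames=[1,5] (faults so far: 4)
  step 6: ref 1 -> HIT, frames=[1,5] (faults so far: 4)
  step 7: ref 5 -> HIT, frames=[1,5] (faults so far: 4)
  step 8: ref 1 -> HIT, frames=[1,5] (faults so far: 4)
  step 9: ref 3 -> FAULT, evict 5, frames=[1,3] (faults so far: 5)
  step 10: ref 1 -> HIT, frames=[1,3] (faults so far: 5)
  step 11: ref 3 -> HIT, frames=[1,3] (faults so far: 5)
  step 12: ref 1 -> HIT, frames=[1,3] (faults so far: 5)
  LRU total faults: 5
--- Optimal ---
  step 0: ref 1 -> FAULT, frames=[1,-] (faults so far: 1)
  step 1: ref 2 -> FAULT, frames=[1,2] (faults so far: 2)
  step 2: ref 1 -> HIT, frames=[1,2] (faults so far: 2)
  step 3: ref 3 -> FAULT, evict 2, frames=[1,3] (faults so far: 3)
  step 4: ref 1 -> HIT, frames=[1,3] (faults so far: 3)
  step 5: ref 5 -> FAULT, evict 3, frames=[1,5] (faults so far: 4)
  step 6: ref 1 -> HIT, frames=[1,5] (faults so far: 4)
  step 7: ref 5 -> HIT, frames=[1,5] (faults so far: 4)
  step 8: ref 1 -> HIT, frames=[1,5] (faults so far: 4)
  step 9: ref 3 -> FAULT, evict 5, frames=[1,3] (faults so far: 5)
  step 10: ref 1 -> HIT, frames=[1,3] (faults so far: 5)
  step 11: ref 3 -> HIT, frames=[1,3] (faults so far: 5)
  step 12: ref 1 -> HIT, frames=[1,3] (faults so far: 5)
  Optimal total faults: 5

Answer: 7 5 5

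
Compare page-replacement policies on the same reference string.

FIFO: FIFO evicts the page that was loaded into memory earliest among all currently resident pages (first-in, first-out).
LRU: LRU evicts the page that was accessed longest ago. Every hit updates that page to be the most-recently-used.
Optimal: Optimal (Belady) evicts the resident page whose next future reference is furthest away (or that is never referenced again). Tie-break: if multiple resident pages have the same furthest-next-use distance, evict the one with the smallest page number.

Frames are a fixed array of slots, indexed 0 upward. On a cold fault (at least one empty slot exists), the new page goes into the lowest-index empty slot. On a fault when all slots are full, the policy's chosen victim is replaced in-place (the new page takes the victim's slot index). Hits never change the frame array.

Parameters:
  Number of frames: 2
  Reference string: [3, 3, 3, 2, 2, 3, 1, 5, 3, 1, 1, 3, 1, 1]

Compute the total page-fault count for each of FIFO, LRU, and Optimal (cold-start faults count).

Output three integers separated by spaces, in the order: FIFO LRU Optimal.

Answer: 6 6 5

Derivation:
--- FIFO ---
  step 0: ref 3 -> FAULT, frames=[3,-] (faults so far: 1)
  step 1: ref 3 -> HIT, frames=[3,-] (faults so far: 1)
  step 2: ref 3 -> HIT, frames=[3,-] (faults so far: 1)
  step 3: ref 2 -> FAULT, frames=[3,2] (faults so far: 2)
  step 4: ref 2 -> HIT, frames=[3,2] (faults so far: 2)
  step 5: ref 3 -> HIT, frames=[3,2] (faults so far: 2)
  step 6: ref 1 -> FAULT, evict 3, frames=[1,2] (faults so far: 3)
  step 7: ref 5 -> FAULT, evict 2, frames=[1,5] (faults so far: 4)
  step 8: ref 3 -> FAULT, evict 1, frames=[3,5] (faults so far: 5)
  step 9: ref 1 -> FAULT, evict 5, frames=[3,1] (faults so far: 6)
  step 10: ref 1 -> HIT, frames=[3,1] (faults so far: 6)
  step 11: ref 3 -> HIT, frames=[3,1] (faults so far: 6)
  step 12: ref 1 -> HIT, frames=[3,1] (faults so far: 6)
  step 13: ref 1 -> HIT, frames=[3,1] (faults so far: 6)
  FIFO total faults: 6
--- LRU ---
  step 0: ref 3 -> FAULT, frames=[3,-] (faults so far: 1)
  step 1: ref 3 -> HIT, frames=[3,-] (faults so far: 1)
  step 2: ref 3 -> HIT, frames=[3,-] (faults so far: 1)
  step 3: ref 2 -> FAULT, frames=[3,2] (faults so far: 2)
  step 4: ref 2 -> HIT, frames=[3,2] (faults so far: 2)
  step 5: ref 3 -> HIT, frames=[3,2] (faults so far: 2)
  step 6: ref 1 -> FAULT, evict 2, frames=[3,1] (faults so far: 3)
  step 7: ref 5 -> FAULT, evict 3, frames=[5,1] (faults so far: 4)
  step 8: ref 3 -> FAULT, evict 1, frames=[5,3] (faults so far: 5)
  step 9: ref 1 -> FAULT, evict 5, frames=[1,3] (faults so far: 6)
  step 10: ref 1 -> HIT, frames=[1,3] (faults so far: 6)
  step 11: ref 3 -> HIT, frames=[1,3] (faults so far: 6)
  step 12: ref 1 -> HIT, frames=[1,3] (faults so far: 6)
  step 13: ref 1 -> HIT, frames=[1,3] (faults so far: 6)
  LRU total faults: 6
--- Optimal ---
  step 0: ref 3 -> FAULT, frames=[3,-] (faults so far: 1)
  step 1: ref 3 -> HIT, frames=[3,-] (faults so far: 1)
  step 2: ref 3 -> HIT, frames=[3,-] (faults so far: 1)
  step 3: ref 2 -> FAULT, frames=[3,2] (faults so far: 2)
  step 4: ref 2 -> HIT, frames=[3,2] (faults so far: 2)
  step 5: ref 3 -> HIT, frames=[3,2] (faults so far: 2)
  step 6: ref 1 -> FAULT, evict 2, frames=[3,1] (faults so far: 3)
  step 7: ref 5 -> FAULT, evict 1, frames=[3,5] (faults so far: 4)
  step 8: ref 3 -> HIT, frames=[3,5] (faults so far: 4)
  step 9: ref 1 -> FAULT, evict 5, frames=[3,1] (faults so far: 5)
  step 10: ref 1 -> HIT, frames=[3,1] (faults so far: 5)
  step 11: ref 3 -> HIT, frames=[3,1] (faults so far: 5)
  step 12: ref 1 -> HIT, frames=[3,1] (faults so far: 5)
  step 13: ref 1 -> HIT, frames=[3,1] (faults so far: 5)
  Optimal total faults: 5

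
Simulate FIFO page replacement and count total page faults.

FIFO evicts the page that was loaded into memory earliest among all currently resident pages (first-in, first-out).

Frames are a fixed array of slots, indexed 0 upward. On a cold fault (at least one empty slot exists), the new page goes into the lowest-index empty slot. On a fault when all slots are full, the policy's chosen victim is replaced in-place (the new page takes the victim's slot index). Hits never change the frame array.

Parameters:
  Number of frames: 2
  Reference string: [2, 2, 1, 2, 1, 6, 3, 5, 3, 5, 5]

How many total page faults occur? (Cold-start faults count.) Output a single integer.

Step 0: ref 2 → FAULT, frames=[2,-]
Step 1: ref 2 → HIT, frames=[2,-]
Step 2: ref 1 → FAULT, frames=[2,1]
Step 3: ref 2 → HIT, frames=[2,1]
Step 4: ref 1 → HIT, frames=[2,1]
Step 5: ref 6 → FAULT (evict 2), frames=[6,1]
Step 6: ref 3 → FAULT (evict 1), frames=[6,3]
Step 7: ref 5 → FAULT (evict 6), frames=[5,3]
Step 8: ref 3 → HIT, frames=[5,3]
Step 9: ref 5 → HIT, frames=[5,3]
Step 10: ref 5 → HIT, frames=[5,3]
Total faults: 5

Answer: 5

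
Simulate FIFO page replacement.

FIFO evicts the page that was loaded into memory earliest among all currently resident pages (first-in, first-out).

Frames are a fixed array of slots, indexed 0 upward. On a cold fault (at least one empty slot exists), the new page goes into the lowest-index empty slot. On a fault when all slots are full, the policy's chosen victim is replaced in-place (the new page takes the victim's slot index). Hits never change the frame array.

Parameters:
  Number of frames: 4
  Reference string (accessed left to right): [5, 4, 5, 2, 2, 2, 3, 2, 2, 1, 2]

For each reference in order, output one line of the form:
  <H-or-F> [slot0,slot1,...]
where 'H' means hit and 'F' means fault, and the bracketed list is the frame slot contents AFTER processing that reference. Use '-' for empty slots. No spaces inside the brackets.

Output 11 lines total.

F [5,-,-,-]
F [5,4,-,-]
H [5,4,-,-]
F [5,4,2,-]
H [5,4,2,-]
H [5,4,2,-]
F [5,4,2,3]
H [5,4,2,3]
H [5,4,2,3]
F [1,4,2,3]
H [1,4,2,3]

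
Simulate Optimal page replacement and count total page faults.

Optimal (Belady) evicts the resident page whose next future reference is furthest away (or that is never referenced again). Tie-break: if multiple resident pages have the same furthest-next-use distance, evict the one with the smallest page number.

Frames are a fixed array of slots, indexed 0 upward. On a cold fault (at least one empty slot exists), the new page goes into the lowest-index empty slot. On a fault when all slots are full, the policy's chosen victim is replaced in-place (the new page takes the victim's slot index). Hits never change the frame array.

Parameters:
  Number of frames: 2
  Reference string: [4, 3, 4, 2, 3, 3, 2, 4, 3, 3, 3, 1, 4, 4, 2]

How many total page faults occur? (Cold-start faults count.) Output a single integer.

Step 0: ref 4 → FAULT, frames=[4,-]
Step 1: ref 3 → FAULT, frames=[4,3]
Step 2: ref 4 → HIT, frames=[4,3]
Step 3: ref 2 → FAULT (evict 4), frames=[2,3]
Step 4: ref 3 → HIT, frames=[2,3]
Step 5: ref 3 → HIT, frames=[2,3]
Step 6: ref 2 → HIT, frames=[2,3]
Step 7: ref 4 → FAULT (evict 2), frames=[4,3]
Step 8: ref 3 → HIT, frames=[4,3]
Step 9: ref 3 → HIT, frames=[4,3]
Step 10: ref 3 → HIT, frames=[4,3]
Step 11: ref 1 → FAULT (evict 3), frames=[4,1]
Step 12: ref 4 → HIT, frames=[4,1]
Step 13: ref 4 → HIT, frames=[4,1]
Step 14: ref 2 → FAULT (evict 1), frames=[4,2]
Total faults: 6

Answer: 6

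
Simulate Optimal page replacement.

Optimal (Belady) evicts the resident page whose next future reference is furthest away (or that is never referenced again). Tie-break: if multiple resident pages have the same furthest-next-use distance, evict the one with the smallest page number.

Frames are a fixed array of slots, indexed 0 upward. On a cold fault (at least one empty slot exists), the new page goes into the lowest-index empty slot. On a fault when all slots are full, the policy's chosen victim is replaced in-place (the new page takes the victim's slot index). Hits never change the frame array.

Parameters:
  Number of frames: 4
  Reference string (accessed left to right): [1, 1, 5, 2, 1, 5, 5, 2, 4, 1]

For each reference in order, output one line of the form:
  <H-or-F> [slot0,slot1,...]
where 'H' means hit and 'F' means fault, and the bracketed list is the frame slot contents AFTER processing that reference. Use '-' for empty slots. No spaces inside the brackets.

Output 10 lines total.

F [1,-,-,-]
H [1,-,-,-]
F [1,5,-,-]
F [1,5,2,-]
H [1,5,2,-]
H [1,5,2,-]
H [1,5,2,-]
H [1,5,2,-]
F [1,5,2,4]
H [1,5,2,4]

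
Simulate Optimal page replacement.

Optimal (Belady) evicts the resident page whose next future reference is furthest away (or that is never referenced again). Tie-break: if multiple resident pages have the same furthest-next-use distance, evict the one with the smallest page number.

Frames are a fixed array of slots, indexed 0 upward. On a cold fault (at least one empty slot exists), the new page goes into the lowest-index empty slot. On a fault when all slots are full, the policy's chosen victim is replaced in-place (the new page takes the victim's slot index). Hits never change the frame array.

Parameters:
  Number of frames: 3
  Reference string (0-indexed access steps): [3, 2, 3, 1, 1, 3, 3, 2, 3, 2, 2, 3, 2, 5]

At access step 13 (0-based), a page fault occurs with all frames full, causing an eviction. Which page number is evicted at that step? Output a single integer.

Step 0: ref 3 -> FAULT, frames=[3,-,-]
Step 1: ref 2 -> FAULT, frames=[3,2,-]
Step 2: ref 3 -> HIT, frames=[3,2,-]
Step 3: ref 1 -> FAULT, frames=[3,2,1]
Step 4: ref 1 -> HIT, frames=[3,2,1]
Step 5: ref 3 -> HIT, frames=[3,2,1]
Step 6: ref 3 -> HIT, frames=[3,2,1]
Step 7: ref 2 -> HIT, frames=[3,2,1]
Step 8: ref 3 -> HIT, frames=[3,2,1]
Step 9: ref 2 -> HIT, frames=[3,2,1]
Step 10: ref 2 -> HIT, frames=[3,2,1]
Step 11: ref 3 -> HIT, frames=[3,2,1]
Step 12: ref 2 -> HIT, frames=[3,2,1]
Step 13: ref 5 -> FAULT, evict 1, frames=[3,2,5]
At step 13: evicted page 1

Answer: 1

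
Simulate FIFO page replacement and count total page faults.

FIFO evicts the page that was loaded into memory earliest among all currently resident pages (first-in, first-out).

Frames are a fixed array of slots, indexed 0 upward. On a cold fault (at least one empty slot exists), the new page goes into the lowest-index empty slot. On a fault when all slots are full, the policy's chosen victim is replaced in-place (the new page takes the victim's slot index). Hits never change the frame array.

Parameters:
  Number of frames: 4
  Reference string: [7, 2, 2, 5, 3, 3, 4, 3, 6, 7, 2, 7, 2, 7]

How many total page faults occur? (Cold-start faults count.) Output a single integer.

Step 0: ref 7 → FAULT, frames=[7,-,-,-]
Step 1: ref 2 → FAULT, frames=[7,2,-,-]
Step 2: ref 2 → HIT, frames=[7,2,-,-]
Step 3: ref 5 → FAULT, frames=[7,2,5,-]
Step 4: ref 3 → FAULT, frames=[7,2,5,3]
Step 5: ref 3 → HIT, frames=[7,2,5,3]
Step 6: ref 4 → FAULT (evict 7), frames=[4,2,5,3]
Step 7: ref 3 → HIT, frames=[4,2,5,3]
Step 8: ref 6 → FAULT (evict 2), frames=[4,6,5,3]
Step 9: ref 7 → FAULT (evict 5), frames=[4,6,7,3]
Step 10: ref 2 → FAULT (evict 3), frames=[4,6,7,2]
Step 11: ref 7 → HIT, frames=[4,6,7,2]
Step 12: ref 2 → HIT, frames=[4,6,7,2]
Step 13: ref 7 → HIT, frames=[4,6,7,2]
Total faults: 8

Answer: 8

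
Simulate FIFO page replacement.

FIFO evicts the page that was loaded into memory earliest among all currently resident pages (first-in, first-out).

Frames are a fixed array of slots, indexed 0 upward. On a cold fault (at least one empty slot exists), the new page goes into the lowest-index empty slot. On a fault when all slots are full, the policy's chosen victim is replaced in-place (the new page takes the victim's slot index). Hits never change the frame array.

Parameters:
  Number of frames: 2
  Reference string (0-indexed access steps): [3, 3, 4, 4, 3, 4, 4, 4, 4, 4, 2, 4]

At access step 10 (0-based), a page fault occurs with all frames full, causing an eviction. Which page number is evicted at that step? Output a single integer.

Answer: 3

Derivation:
Step 0: ref 3 -> FAULT, frames=[3,-]
Step 1: ref 3 -> HIT, frames=[3,-]
Step 2: ref 4 -> FAULT, frames=[3,4]
Step 3: ref 4 -> HIT, frames=[3,4]
Step 4: ref 3 -> HIT, frames=[3,4]
Step 5: ref 4 -> HIT, frames=[3,4]
Step 6: ref 4 -> HIT, frames=[3,4]
Step 7: ref 4 -> HIT, frames=[3,4]
Step 8: ref 4 -> HIT, frames=[3,4]
Step 9: ref 4 -> HIT, frames=[3,4]
Step 10: ref 2 -> FAULT, evict 3, frames=[2,4]
At step 10: evicted page 3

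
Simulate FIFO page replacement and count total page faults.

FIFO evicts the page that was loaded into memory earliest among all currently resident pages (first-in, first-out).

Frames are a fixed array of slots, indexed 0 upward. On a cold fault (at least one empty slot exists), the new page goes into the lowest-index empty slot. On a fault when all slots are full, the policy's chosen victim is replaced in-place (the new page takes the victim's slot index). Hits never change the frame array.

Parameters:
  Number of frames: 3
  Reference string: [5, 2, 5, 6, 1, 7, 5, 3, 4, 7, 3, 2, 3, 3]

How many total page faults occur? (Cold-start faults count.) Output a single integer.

Answer: 11

Derivation:
Step 0: ref 5 → FAULT, frames=[5,-,-]
Step 1: ref 2 → FAULT, frames=[5,2,-]
Step 2: ref 5 → HIT, frames=[5,2,-]
Step 3: ref 6 → FAULT, frames=[5,2,6]
Step 4: ref 1 → FAULT (evict 5), frames=[1,2,6]
Step 5: ref 7 → FAULT (evict 2), frames=[1,7,6]
Step 6: ref 5 → FAULT (evict 6), frames=[1,7,5]
Step 7: ref 3 → FAULT (evict 1), frames=[3,7,5]
Step 8: ref 4 → FAULT (evict 7), frames=[3,4,5]
Step 9: ref 7 → FAULT (evict 5), frames=[3,4,7]
Step 10: ref 3 → HIT, frames=[3,4,7]
Step 11: ref 2 → FAULT (evict 3), frames=[2,4,7]
Step 12: ref 3 → FAULT (evict 4), frames=[2,3,7]
Step 13: ref 3 → HIT, frames=[2,3,7]
Total faults: 11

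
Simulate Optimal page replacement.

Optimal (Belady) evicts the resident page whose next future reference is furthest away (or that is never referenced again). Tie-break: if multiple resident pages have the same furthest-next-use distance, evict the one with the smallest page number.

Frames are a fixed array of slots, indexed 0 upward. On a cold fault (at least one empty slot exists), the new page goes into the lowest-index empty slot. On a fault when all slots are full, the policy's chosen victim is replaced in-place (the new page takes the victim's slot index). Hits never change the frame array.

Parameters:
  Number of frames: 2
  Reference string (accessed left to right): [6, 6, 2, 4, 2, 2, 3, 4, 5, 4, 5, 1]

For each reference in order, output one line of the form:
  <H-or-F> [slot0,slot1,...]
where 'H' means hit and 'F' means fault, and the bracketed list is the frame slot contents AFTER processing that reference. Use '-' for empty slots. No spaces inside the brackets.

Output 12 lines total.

F [6,-]
H [6,-]
F [6,2]
F [4,2]
H [4,2]
H [4,2]
F [4,3]
H [4,3]
F [4,5]
H [4,5]
H [4,5]
F [1,5]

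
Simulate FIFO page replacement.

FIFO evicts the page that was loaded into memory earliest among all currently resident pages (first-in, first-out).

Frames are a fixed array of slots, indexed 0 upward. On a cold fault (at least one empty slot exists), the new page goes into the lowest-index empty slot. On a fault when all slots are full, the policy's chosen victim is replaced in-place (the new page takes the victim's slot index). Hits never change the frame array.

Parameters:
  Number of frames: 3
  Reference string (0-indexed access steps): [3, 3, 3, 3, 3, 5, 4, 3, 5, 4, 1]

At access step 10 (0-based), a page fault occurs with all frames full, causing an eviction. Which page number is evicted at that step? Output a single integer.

Step 0: ref 3 -> FAULT, frames=[3,-,-]
Step 1: ref 3 -> HIT, frames=[3,-,-]
Step 2: ref 3 -> HIT, frames=[3,-,-]
Step 3: ref 3 -> HIT, frames=[3,-,-]
Step 4: ref 3 -> HIT, frames=[3,-,-]
Step 5: ref 5 -> FAULT, frames=[3,5,-]
Step 6: ref 4 -> FAULT, frames=[3,5,4]
Step 7: ref 3 -> HIT, frames=[3,5,4]
Step 8: ref 5 -> HIT, frames=[3,5,4]
Step 9: ref 4 -> HIT, frames=[3,5,4]
Step 10: ref 1 -> FAULT, evict 3, frames=[1,5,4]
At step 10: evicted page 3

Answer: 3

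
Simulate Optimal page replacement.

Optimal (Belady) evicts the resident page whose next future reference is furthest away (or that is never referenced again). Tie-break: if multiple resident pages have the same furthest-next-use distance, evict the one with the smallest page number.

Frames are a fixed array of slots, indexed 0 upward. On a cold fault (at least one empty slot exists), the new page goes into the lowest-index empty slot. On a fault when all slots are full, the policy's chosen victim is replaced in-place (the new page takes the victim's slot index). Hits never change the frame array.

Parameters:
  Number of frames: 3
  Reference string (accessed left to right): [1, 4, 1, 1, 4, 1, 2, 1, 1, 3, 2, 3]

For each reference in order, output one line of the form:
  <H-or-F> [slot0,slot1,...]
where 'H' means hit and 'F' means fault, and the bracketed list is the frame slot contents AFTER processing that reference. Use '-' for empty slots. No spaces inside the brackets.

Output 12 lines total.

F [1,-,-]
F [1,4,-]
H [1,4,-]
H [1,4,-]
H [1,4,-]
H [1,4,-]
F [1,4,2]
H [1,4,2]
H [1,4,2]
F [3,4,2]
H [3,4,2]
H [3,4,2]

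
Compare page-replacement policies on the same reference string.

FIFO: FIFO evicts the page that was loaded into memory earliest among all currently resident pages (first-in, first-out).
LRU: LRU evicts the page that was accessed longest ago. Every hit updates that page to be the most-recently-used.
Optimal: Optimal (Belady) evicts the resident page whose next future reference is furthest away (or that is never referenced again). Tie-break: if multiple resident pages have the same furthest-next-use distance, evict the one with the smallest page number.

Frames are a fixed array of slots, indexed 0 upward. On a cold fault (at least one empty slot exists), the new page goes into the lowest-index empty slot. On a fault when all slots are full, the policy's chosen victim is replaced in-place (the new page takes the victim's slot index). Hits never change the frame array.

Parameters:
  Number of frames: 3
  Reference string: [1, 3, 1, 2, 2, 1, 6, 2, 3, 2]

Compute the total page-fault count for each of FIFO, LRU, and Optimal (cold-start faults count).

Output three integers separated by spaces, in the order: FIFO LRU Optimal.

--- FIFO ---
  step 0: ref 1 -> FAULT, frames=[1,-,-] (faults so far: 1)
  step 1: ref 3 -> FAULT, frames=[1,3,-] (faults so far: 2)
  step 2: ref 1 -> HIT, frames=[1,3,-] (faults so far: 2)
  step 3: ref 2 -> FAULT, frames=[1,3,2] (faults so far: 3)
  step 4: ref 2 -> HIT, frames=[1,3,2] (faults so far: 3)
  step 5: ref 1 -> HIT, frames=[1,3,2] (faults so far: 3)
  step 6: ref 6 -> FAULT, evict 1, frames=[6,3,2] (faults so far: 4)
  step 7: ref 2 -> HIT, frames=[6,3,2] (faults so far: 4)
  step 8: ref 3 -> HIT, frames=[6,3,2] (faults so far: 4)
  step 9: ref 2 -> HIT, frames=[6,3,2] (faults so far: 4)
  FIFO total faults: 4
--- LRU ---
  step 0: ref 1 -> FAULT, frames=[1,-,-] (faults so far: 1)
  step 1: ref 3 -> FAULT, frames=[1,3,-] (faults so far: 2)
  step 2: ref 1 -> HIT, frames=[1,3,-] (faults so far: 2)
  step 3: ref 2 -> FAULT, frames=[1,3,2] (faults so far: 3)
  step 4: ref 2 -> HIT, frames=[1,3,2] (faults so far: 3)
  step 5: ref 1 -> HIT, frames=[1,3,2] (faults so far: 3)
  step 6: ref 6 -> FAULT, evict 3, frames=[1,6,2] (faults so far: 4)
  step 7: ref 2 -> HIT, frames=[1,6,2] (faults so far: 4)
  step 8: ref 3 -> FAULT, evict 1, frames=[3,6,2] (faults so far: 5)
  step 9: ref 2 -> HIT, frames=[3,6,2] (faults so far: 5)
  LRU total faults: 5
--- Optimal ---
  step 0: ref 1 -> FAULT, frames=[1,-,-] (faults so far: 1)
  step 1: ref 3 -> FAULT, frames=[1,3,-] (faults so far: 2)
  step 2: ref 1 -> HIT, frames=[1,3,-] (faults so far: 2)
  step 3: ref 2 -> FAULT, frames=[1,3,2] (faults so far: 3)
  step 4: ref 2 -> HIT, frames=[1,3,2] (faults so far: 3)
  step 5: ref 1 -> HIT, frames=[1,3,2] (faults so far: 3)
  step 6: ref 6 -> FAULT, evict 1, frames=[6,3,2] (faults so far: 4)
  step 7: ref 2 -> HIT, frames=[6,3,2] (faults so far: 4)
  step 8: ref 3 -> HIT, frames=[6,3,2] (faults so far: 4)
  step 9: ref 2 -> HIT, frames=[6,3,2] (faults so far: 4)
  Optimal total faults: 4

Answer: 4 5 4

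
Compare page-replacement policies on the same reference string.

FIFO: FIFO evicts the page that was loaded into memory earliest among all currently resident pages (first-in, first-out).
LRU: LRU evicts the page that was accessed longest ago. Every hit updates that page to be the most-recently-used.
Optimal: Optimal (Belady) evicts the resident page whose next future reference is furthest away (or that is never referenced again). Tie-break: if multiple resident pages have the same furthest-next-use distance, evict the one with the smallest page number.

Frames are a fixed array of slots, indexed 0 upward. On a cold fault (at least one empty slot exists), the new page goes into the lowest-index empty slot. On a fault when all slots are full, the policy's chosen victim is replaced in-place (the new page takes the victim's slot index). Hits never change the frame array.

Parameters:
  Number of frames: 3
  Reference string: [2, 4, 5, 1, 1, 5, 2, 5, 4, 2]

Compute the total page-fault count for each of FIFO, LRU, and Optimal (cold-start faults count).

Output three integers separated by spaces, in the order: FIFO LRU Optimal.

--- FIFO ---
  step 0: ref 2 -> FAULT, frames=[2,-,-] (faults so far: 1)
  step 1: ref 4 -> FAULT, frames=[2,4,-] (faults so far: 2)
  step 2: ref 5 -> FAULT, frames=[2,4,5] (faults so far: 3)
  step 3: ref 1 -> FAULT, evict 2, frames=[1,4,5] (faults so far: 4)
  step 4: ref 1 -> HIT, frames=[1,4,5] (faults so far: 4)
  step 5: ref 5 -> HIT, frames=[1,4,5] (faults so far: 4)
  step 6: ref 2 -> FAULT, evict 4, frames=[1,2,5] (faults so far: 5)
  step 7: ref 5 -> HIT, frames=[1,2,5] (faults so far: 5)
  step 8: ref 4 -> FAULT, evict 5, frames=[1,2,4] (faults so far: 6)
  step 9: ref 2 -> HIT, frames=[1,2,4] (faults so far: 6)
  FIFO total faults: 6
--- LRU ---
  step 0: ref 2 -> FAULT, frames=[2,-,-] (faults so far: 1)
  step 1: ref 4 -> FAULT, frames=[2,4,-] (faults so far: 2)
  step 2: ref 5 -> FAULT, frames=[2,4,5] (faults so far: 3)
  step 3: ref 1 -> FAULT, evict 2, frames=[1,4,5] (faults so far: 4)
  step 4: ref 1 -> HIT, frames=[1,4,5] (faults so far: 4)
  step 5: ref 5 -> HIT, frames=[1,4,5] (faults so far: 4)
  step 6: ref 2 -> FAULT, evict 4, frames=[1,2,5] (faults so far: 5)
  step 7: ref 5 -> HIT, frames=[1,2,5] (faults so far: 5)
  step 8: ref 4 -> FAULT, evict 1, frames=[4,2,5] (faults so far: 6)
  step 9: ref 2 -> HIT, frames=[4,2,5] (faults so far: 6)
  LRU total faults: 6
--- Optimal ---
  step 0: ref 2 -> FAULT, frames=[2,-,-] (faults so far: 1)
  step 1: ref 4 -> FAULT, frames=[2,4,-] (faults so far: 2)
  step 2: ref 5 -> FAULT, frames=[2,4,5] (faults so far: 3)
  step 3: ref 1 -> FAULT, evict 4, frames=[2,1,5] (faults so far: 4)
  step 4: ref 1 -> HIT, frames=[2,1,5] (faults so far: 4)
  step 5: ref 5 -> HIT, frames=[2,1,5] (faults so far: 4)
  step 6: ref 2 -> HIT, frames=[2,1,5] (faults so far: 4)
  step 7: ref 5 -> HIT, frames=[2,1,5] (faults so far: 4)
  step 8: ref 4 -> FAULT, evict 1, frames=[2,4,5] (faults so far: 5)
  step 9: ref 2 -> HIT, frames=[2,4,5] (faults so far: 5)
  Optimal total faults: 5

Answer: 6 6 5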